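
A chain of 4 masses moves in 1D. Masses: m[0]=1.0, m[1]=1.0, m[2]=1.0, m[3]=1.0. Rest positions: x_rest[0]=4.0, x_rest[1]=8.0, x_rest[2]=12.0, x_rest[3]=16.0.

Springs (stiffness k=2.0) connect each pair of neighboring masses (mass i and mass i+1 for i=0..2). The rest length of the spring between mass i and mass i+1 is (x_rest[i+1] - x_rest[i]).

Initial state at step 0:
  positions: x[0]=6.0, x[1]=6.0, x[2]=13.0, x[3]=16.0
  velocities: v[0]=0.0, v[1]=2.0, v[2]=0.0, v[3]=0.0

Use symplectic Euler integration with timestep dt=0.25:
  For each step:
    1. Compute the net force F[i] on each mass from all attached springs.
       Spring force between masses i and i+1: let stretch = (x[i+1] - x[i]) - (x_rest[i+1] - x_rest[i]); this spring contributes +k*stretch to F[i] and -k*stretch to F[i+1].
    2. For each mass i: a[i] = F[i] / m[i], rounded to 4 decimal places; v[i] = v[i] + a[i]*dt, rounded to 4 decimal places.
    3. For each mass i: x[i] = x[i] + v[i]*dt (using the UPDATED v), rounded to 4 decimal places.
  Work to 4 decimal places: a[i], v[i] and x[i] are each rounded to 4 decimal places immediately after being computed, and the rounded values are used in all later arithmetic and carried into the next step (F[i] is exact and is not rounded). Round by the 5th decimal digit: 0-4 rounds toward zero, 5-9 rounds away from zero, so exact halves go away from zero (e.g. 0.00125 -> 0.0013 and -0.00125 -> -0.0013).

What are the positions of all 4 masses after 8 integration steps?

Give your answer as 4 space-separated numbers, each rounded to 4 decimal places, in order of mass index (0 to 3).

Step 0: x=[6.0000 6.0000 13.0000 16.0000] v=[0.0000 2.0000 0.0000 0.0000]
Step 1: x=[5.5000 7.3750 12.5000 16.1250] v=[-2.0000 5.5000 -2.0000 0.5000]
Step 2: x=[4.7344 9.1563 11.8125 16.2969] v=[-3.0625 7.1250 -2.7500 0.6875]
Step 3: x=[4.0215 10.7169 11.3535 16.4082] v=[-2.8516 6.2422 -1.8359 0.4453]
Step 4: x=[3.6455 11.5201 11.4468 16.3877] v=[-1.5039 3.2128 0.3732 -0.0821]
Step 5: x=[3.7539 11.3298 12.1669 16.2496] v=[0.4334 -0.7612 2.8803 -0.5526]
Step 6: x=[4.3093 10.2972 13.2927 16.1011] v=[2.2214 -4.1306 4.5031 -0.5940]
Step 7: x=[5.1132 8.8905 14.3951 16.1016] v=[3.2154 -5.6268 4.4096 0.0018]
Step 8: x=[5.8892 7.6997 15.0228 16.3888] v=[3.1041 -4.7632 2.5106 1.1486]

Answer: 5.8892 7.6997 15.0228 16.3888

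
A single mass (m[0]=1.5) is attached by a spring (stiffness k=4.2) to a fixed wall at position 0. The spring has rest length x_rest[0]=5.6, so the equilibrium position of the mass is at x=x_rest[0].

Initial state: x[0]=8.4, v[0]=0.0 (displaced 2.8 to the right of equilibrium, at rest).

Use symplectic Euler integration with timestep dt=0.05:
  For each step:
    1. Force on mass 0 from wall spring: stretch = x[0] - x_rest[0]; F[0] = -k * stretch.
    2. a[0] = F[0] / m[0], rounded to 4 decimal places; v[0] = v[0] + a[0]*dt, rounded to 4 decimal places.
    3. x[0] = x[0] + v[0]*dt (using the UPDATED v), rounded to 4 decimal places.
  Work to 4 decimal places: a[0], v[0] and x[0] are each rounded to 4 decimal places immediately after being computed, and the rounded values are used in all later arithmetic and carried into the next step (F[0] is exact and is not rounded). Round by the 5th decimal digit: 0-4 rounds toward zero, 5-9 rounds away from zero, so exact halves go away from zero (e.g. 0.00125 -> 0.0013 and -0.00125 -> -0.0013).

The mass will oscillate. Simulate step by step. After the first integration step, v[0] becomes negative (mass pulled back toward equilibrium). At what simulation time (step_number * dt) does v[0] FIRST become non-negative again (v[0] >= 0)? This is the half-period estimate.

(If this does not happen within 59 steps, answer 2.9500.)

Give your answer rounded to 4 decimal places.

Step 0: x=[8.4000] v=[0.0000]
Step 1: x=[8.3804] v=[-0.3920]
Step 2: x=[8.3413] v=[-0.7813]
Step 3: x=[8.2830] v=[-1.1651]
Step 4: x=[8.2060] v=[-1.5407]
Step 5: x=[8.1107] v=[-1.9055]
Step 6: x=[7.9979] v=[-2.2570]
Step 7: x=[7.8683] v=[-2.5927]
Step 8: x=[7.7228] v=[-2.9103]
Step 9: x=[7.5624] v=[-3.2075]
Step 10: x=[7.3883] v=[-3.4822]
Step 11: x=[7.2017] v=[-3.7326]
Step 12: x=[7.0039] v=[-3.9568]
Step 13: x=[6.7962] v=[-4.1533]
Step 14: x=[6.5802] v=[-4.3208]
Step 15: x=[6.3573] v=[-4.4580]
Step 16: x=[6.1291] v=[-4.5640]
Step 17: x=[5.8972] v=[-4.6381]
Step 18: x=[5.6632] v=[-4.6797]
Step 19: x=[5.4288] v=[-4.6886]
Step 20: x=[5.1956] v=[-4.6646]
Step 21: x=[4.9652] v=[-4.6080]
Step 22: x=[4.7392] v=[-4.5191]
Step 23: x=[4.5193] v=[-4.3986]
Step 24: x=[4.3069] v=[-4.2473]
Step 25: x=[4.1036] v=[-4.0663]
Step 26: x=[3.9108] v=[-3.8568]
Step 27: x=[3.7298] v=[-3.6203]
Step 28: x=[3.5619] v=[-3.3585]
Step 29: x=[3.4082] v=[-3.0732]
Step 30: x=[3.2699] v=[-2.7664]
Step 31: x=[3.1479] v=[-2.4402]
Step 32: x=[3.0431] v=[-2.0969]
Step 33: x=[2.9562] v=[-1.7389]
Step 34: x=[2.8878] v=[-1.3688]
Step 35: x=[2.8383] v=[-0.9891]
Step 36: x=[2.8082] v=[-0.6025]
Step 37: x=[2.7976] v=[-0.2117]
Step 38: x=[2.8066] v=[0.1806]
First v>=0 after going negative at step 38, time=1.9000

Answer: 1.9000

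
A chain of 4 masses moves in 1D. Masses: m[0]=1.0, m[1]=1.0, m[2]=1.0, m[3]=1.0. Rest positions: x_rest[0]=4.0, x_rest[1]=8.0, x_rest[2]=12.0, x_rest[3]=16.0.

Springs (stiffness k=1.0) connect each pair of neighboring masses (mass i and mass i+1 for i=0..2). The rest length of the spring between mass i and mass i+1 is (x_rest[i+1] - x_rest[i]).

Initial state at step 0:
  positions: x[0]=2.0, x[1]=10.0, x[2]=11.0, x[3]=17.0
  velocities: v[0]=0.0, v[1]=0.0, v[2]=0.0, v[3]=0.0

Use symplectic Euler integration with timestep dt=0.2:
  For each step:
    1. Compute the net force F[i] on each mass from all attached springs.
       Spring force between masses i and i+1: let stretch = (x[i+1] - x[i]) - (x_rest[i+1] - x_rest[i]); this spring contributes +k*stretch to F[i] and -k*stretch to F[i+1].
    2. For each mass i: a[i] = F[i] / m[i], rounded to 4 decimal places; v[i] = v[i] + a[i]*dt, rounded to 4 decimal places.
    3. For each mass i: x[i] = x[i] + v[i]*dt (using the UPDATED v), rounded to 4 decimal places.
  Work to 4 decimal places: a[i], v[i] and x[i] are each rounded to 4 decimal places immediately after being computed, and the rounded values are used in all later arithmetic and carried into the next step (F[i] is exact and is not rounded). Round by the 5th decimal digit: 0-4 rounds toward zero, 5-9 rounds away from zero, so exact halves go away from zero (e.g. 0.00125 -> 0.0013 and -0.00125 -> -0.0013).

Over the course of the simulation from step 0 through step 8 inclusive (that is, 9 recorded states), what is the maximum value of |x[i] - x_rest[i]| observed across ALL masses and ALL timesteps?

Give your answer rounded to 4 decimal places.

Step 0: x=[2.0000 10.0000 11.0000 17.0000] v=[0.0000 0.0000 0.0000 0.0000]
Step 1: x=[2.1600 9.7200 11.2000 16.9200] v=[0.8000 -1.4000 1.0000 -0.4000]
Step 2: x=[2.4624 9.1968 11.5696 16.7712] v=[1.5120 -2.6160 1.8480 -0.7440]
Step 3: x=[2.8742 8.4991 12.0524 16.5743] v=[2.0589 -3.4883 2.4138 -0.9843]
Step 4: x=[3.3510 7.7186 12.5739 16.3566] v=[2.3839 -3.9026 2.6075 -1.0887]
Step 5: x=[3.8425 6.9576 13.0525 16.1476] v=[2.4574 -3.8051 2.3930 -1.0452]
Step 6: x=[4.2986 6.3158 13.4111 15.9748] v=[2.2804 -3.2091 1.7930 -0.8642]
Step 7: x=[4.6754 5.8771 13.5884 15.8594] v=[1.8838 -2.1935 0.8867 -0.5769]
Step 8: x=[4.9402 5.6988 13.5481 15.8132] v=[1.3241 -0.8916 -0.2014 -0.2311]
Max displacement = 2.3012

Answer: 2.3012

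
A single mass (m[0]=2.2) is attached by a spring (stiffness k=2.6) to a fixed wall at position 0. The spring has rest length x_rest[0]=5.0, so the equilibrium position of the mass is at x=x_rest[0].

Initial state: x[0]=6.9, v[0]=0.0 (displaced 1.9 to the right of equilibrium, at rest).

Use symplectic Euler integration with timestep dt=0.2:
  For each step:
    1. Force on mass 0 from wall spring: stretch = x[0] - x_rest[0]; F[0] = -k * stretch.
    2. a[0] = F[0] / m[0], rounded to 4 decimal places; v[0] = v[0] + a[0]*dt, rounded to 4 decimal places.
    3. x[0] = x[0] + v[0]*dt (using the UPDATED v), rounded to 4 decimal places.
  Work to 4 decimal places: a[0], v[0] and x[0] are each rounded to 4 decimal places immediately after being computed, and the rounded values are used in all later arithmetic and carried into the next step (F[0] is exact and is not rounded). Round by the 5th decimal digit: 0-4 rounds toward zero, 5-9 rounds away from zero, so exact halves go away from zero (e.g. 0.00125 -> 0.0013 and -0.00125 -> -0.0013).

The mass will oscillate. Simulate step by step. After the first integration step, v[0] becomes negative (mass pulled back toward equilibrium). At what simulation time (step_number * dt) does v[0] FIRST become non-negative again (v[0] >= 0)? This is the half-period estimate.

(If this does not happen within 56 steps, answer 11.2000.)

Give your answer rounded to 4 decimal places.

Answer: 3.0000

Derivation:
Step 0: x=[6.9000] v=[0.0000]
Step 1: x=[6.8102] v=[-0.4491]
Step 2: x=[6.6348] v=[-0.8770]
Step 3: x=[6.3821] v=[-1.2634]
Step 4: x=[6.0641] v=[-1.5901]
Step 5: x=[5.6958] v=[-1.8416]
Step 6: x=[5.2946] v=[-2.0061]
Step 7: x=[4.8795] v=[-2.0757]
Step 8: x=[4.4701] v=[-2.0472]
Step 9: x=[4.0857] v=[-1.9220]
Step 10: x=[3.7445] v=[-1.7059]
Step 11: x=[3.4627] v=[-1.4091]
Step 12: x=[3.2536] v=[-1.0457]
Step 13: x=[3.1270] v=[-0.6329]
Step 14: x=[3.0890] v=[-0.1902]
Step 15: x=[3.1413] v=[0.2615]
First v>=0 after going negative at step 15, time=3.0000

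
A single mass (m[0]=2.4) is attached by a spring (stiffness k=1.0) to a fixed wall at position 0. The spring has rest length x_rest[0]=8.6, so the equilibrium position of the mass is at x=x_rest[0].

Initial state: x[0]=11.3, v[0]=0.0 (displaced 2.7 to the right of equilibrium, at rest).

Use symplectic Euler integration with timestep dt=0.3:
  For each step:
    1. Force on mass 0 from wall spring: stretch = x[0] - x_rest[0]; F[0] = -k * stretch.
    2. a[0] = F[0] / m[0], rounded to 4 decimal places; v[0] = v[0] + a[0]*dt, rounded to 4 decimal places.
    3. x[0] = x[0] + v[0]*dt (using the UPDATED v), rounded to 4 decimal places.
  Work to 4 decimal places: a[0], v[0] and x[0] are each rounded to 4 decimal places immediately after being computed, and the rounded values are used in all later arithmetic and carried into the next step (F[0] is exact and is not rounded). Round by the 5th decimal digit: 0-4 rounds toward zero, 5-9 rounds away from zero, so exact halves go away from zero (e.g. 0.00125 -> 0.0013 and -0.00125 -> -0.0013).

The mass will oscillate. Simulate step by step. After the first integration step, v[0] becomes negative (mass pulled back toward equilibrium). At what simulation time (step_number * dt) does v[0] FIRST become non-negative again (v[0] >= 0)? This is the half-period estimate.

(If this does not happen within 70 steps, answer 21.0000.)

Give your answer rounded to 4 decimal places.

Step 0: x=[11.3000] v=[0.0000]
Step 1: x=[11.1988] v=[-0.3375]
Step 2: x=[11.0001] v=[-0.6623]
Step 3: x=[10.7114] v=[-0.9623]
Step 4: x=[10.3435] v=[-1.2262]
Step 5: x=[9.9102] v=[-1.4442]
Step 6: x=[9.4278] v=[-1.6080]
Step 7: x=[8.9144] v=[-1.7115]
Step 8: x=[8.3892] v=[-1.7508]
Step 9: x=[7.8719] v=[-1.7245]
Step 10: x=[7.3819] v=[-1.6335]
Step 11: x=[6.9375] v=[-1.4813]
Step 12: x=[6.5555] v=[-1.2735]
Step 13: x=[6.2501] v=[-1.0179]
Step 14: x=[6.0328] v=[-0.7242]
Step 15: x=[5.9118] v=[-0.4033]
Step 16: x=[5.8916] v=[-0.0673]
Step 17: x=[5.9730] v=[0.2713]
First v>=0 after going negative at step 17, time=5.1000

Answer: 5.1000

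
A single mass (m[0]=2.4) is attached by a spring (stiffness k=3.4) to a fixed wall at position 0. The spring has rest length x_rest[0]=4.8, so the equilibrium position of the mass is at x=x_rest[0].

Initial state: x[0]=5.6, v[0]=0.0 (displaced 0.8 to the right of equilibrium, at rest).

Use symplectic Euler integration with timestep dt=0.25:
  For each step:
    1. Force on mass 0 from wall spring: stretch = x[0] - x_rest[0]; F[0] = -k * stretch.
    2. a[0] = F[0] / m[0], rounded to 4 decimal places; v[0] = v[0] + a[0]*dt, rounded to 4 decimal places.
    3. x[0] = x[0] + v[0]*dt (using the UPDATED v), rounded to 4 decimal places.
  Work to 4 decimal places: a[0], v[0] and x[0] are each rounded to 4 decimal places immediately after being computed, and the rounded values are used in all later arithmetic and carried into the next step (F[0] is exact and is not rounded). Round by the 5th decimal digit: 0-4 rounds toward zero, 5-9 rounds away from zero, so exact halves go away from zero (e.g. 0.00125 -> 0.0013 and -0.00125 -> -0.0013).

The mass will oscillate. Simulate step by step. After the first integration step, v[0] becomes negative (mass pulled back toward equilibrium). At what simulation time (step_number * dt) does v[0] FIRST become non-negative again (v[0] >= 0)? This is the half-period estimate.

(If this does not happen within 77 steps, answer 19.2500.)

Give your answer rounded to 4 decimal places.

Step 0: x=[5.6000] v=[0.0000]
Step 1: x=[5.5292] v=[-0.2833]
Step 2: x=[5.3938] v=[-0.5416]
Step 3: x=[5.2058] v=[-0.7519]
Step 4: x=[4.9819] v=[-0.8956]
Step 5: x=[4.7419] v=[-0.9600]
Step 6: x=[4.5071] v=[-0.9394]
Step 7: x=[4.2982] v=[-0.8357]
Step 8: x=[4.1337] v=[-0.6580]
Step 9: x=[4.0282] v=[-0.4220]
Step 10: x=[3.9910] v=[-0.1487]
Step 11: x=[4.0255] v=[0.1378]
First v>=0 after going negative at step 11, time=2.7500

Answer: 2.7500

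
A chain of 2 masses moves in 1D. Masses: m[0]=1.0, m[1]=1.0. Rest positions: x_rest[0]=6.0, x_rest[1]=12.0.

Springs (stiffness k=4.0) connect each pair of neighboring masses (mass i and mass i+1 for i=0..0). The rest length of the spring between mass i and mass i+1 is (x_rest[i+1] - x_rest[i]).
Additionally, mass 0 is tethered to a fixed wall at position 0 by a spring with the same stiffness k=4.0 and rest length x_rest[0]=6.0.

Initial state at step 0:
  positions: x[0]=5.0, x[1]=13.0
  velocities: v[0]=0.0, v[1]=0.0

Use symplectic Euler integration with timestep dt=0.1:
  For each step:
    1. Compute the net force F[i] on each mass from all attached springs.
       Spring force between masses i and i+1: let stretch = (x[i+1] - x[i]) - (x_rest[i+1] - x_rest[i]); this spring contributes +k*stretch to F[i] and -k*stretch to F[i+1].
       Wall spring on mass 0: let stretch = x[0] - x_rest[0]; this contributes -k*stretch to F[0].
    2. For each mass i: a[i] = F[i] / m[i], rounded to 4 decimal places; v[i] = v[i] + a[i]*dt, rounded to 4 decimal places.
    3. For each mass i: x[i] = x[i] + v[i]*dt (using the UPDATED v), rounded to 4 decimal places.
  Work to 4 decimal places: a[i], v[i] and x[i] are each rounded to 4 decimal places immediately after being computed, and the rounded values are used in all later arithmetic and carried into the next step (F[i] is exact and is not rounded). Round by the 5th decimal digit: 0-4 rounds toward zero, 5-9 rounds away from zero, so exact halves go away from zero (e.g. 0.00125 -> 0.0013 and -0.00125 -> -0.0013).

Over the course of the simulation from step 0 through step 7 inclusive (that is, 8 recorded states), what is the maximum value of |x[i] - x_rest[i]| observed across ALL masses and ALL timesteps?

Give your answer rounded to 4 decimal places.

Answer: 1.0072

Derivation:
Step 0: x=[5.0000 13.0000] v=[0.0000 0.0000]
Step 1: x=[5.1200 12.9200] v=[1.2000 -0.8000]
Step 2: x=[5.3472 12.7680] v=[2.2720 -1.5200]
Step 3: x=[5.6573 12.5592] v=[3.1014 -2.0883]
Step 4: x=[6.0172 12.3143] v=[3.5992 -2.4491]
Step 5: x=[6.3883 12.0575] v=[3.7112 -2.5679]
Step 6: x=[6.7307 11.8139] v=[3.4236 -2.4356]
Step 7: x=[7.0072 11.6070] v=[2.7646 -2.0689]
Max displacement = 1.0072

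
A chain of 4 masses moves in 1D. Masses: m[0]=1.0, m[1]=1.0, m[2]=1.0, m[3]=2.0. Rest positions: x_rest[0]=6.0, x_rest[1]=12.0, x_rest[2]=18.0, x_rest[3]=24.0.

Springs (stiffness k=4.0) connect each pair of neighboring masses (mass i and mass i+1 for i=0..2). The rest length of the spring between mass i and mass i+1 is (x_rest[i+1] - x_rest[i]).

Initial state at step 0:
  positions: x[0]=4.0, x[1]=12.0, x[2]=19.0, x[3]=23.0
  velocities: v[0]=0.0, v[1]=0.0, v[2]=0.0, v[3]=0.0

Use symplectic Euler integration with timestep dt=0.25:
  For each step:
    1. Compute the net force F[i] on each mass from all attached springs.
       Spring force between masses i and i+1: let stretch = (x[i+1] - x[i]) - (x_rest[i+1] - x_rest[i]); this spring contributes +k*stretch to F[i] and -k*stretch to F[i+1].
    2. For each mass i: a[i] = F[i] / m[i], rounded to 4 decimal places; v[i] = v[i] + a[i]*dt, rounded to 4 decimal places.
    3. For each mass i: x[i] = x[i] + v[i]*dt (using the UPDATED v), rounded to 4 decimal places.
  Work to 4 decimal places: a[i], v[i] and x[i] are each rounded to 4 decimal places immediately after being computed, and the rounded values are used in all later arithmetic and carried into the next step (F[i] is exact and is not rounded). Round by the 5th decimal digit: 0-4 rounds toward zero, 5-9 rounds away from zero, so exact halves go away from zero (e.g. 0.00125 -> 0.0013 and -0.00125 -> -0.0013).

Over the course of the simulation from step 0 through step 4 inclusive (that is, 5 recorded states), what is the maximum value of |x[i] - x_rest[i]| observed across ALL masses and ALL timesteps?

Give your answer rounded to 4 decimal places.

Answer: 2.1758

Derivation:
Step 0: x=[4.0000 12.0000 19.0000 23.0000] v=[0.0000 0.0000 0.0000 0.0000]
Step 1: x=[4.5000 11.7500 18.2500 23.2500] v=[2.0000 -1.0000 -3.0000 1.0000]
Step 2: x=[5.3125 11.3125 17.1250 23.6250] v=[3.2500 -1.7500 -4.5000 1.5000]
Step 3: x=[6.1250 10.8281 16.1719 23.9375] v=[3.2500 -1.9375 -3.8125 1.2500]
Step 4: x=[6.6133 10.5039 15.8242 24.0293] v=[1.9531 -1.2968 -1.3907 0.3672]
Max displacement = 2.1758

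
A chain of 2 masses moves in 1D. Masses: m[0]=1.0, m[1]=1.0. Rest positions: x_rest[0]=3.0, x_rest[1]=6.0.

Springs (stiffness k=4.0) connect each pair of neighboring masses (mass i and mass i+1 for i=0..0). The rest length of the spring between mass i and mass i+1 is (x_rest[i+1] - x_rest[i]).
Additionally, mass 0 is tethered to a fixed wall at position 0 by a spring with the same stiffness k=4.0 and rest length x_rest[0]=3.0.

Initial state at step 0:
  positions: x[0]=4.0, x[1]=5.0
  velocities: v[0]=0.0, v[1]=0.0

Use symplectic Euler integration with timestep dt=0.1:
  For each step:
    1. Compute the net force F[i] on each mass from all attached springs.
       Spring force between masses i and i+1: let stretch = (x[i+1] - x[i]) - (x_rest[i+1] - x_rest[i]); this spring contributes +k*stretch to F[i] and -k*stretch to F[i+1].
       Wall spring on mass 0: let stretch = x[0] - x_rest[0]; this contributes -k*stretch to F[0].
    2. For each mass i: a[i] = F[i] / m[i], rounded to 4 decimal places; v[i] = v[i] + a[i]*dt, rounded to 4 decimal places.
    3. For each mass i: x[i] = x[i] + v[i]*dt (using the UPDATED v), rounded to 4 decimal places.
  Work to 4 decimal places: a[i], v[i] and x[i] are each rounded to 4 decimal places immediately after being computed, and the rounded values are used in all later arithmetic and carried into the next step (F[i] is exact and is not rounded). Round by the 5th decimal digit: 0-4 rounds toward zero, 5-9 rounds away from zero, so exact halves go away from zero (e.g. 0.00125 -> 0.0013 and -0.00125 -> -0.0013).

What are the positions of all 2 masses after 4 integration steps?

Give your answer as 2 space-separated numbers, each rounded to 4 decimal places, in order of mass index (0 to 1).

Step 0: x=[4.0000 5.0000] v=[0.0000 0.0000]
Step 1: x=[3.8800 5.0800] v=[-1.2000 0.8000]
Step 2: x=[3.6528 5.2320] v=[-2.2720 1.5200]
Step 3: x=[3.3427 5.4408] v=[-3.1014 2.0883]
Step 4: x=[2.9828 5.6857] v=[-3.5992 2.4491]

Answer: 2.9828 5.6857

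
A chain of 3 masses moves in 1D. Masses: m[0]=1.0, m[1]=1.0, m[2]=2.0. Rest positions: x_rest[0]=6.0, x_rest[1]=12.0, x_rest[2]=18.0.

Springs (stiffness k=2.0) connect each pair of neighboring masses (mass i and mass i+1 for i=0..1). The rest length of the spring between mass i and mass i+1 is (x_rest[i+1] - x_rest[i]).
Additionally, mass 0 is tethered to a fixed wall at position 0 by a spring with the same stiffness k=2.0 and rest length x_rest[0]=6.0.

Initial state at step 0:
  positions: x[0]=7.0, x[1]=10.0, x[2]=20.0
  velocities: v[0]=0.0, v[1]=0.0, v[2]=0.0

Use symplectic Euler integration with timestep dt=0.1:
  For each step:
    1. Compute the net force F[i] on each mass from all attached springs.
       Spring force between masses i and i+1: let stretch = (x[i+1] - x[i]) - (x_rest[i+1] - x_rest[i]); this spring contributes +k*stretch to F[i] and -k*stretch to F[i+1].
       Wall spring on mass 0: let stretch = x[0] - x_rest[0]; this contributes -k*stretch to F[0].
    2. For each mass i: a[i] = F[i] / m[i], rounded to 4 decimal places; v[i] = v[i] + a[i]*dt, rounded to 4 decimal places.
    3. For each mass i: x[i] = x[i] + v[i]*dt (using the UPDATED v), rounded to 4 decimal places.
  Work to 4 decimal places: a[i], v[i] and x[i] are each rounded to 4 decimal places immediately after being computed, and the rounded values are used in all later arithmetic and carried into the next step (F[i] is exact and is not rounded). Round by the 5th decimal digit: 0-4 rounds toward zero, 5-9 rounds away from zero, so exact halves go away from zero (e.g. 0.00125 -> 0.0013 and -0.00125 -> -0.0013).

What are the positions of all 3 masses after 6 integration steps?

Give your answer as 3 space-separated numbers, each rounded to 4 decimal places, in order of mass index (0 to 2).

Answer: 5.7075 12.4187 19.2780

Derivation:
Step 0: x=[7.0000 10.0000 20.0000] v=[0.0000 0.0000 0.0000]
Step 1: x=[6.9200 10.1400 19.9600] v=[-0.8000 1.4000 -0.4000]
Step 2: x=[6.7660 10.4120 19.8818] v=[-1.5400 2.7200 -0.7820]
Step 3: x=[6.5496 10.8005 19.7689] v=[-2.1640 3.8848 -1.1290]
Step 4: x=[6.2872 11.2833 19.6263] v=[-2.6237 4.8283 -1.4258]
Step 5: x=[5.9990 11.8331 19.4603] v=[-2.8819 5.4977 -1.6601]
Step 6: x=[5.7075 12.4187 19.2780] v=[-2.9149 5.8563 -1.8228]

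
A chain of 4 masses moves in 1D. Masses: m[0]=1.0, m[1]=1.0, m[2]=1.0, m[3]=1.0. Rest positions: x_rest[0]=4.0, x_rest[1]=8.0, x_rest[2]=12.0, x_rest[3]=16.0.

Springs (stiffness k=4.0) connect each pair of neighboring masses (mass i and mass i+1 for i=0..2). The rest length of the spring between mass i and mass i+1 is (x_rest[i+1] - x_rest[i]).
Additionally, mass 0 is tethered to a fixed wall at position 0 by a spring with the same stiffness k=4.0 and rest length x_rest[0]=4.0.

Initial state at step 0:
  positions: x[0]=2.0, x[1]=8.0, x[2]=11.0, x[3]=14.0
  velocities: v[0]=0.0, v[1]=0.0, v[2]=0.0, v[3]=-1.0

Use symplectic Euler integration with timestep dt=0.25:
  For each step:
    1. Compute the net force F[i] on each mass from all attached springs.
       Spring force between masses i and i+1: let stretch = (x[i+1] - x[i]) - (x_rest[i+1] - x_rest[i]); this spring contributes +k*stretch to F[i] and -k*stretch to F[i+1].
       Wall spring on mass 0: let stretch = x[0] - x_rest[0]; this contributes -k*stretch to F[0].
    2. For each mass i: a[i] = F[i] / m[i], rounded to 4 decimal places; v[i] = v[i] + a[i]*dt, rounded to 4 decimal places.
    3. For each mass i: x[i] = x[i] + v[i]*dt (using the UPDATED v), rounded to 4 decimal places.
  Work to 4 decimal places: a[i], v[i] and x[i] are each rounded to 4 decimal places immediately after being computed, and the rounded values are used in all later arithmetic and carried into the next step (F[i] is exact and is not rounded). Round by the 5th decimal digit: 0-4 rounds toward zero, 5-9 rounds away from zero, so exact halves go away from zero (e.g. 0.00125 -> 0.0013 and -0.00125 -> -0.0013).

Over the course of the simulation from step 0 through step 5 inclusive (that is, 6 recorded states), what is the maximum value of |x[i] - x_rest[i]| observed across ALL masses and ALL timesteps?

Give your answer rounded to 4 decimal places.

Answer: 2.0771

Derivation:
Step 0: x=[2.0000 8.0000 11.0000 14.0000] v=[0.0000 0.0000 0.0000 -1.0000]
Step 1: x=[3.0000 7.2500 11.0000 14.0000] v=[4.0000 -3.0000 0.0000 0.0000]
Step 2: x=[4.3125 6.3750 10.8125 14.2500] v=[5.2500 -3.5000 -0.7500 1.0000]
Step 3: x=[5.0625 6.0938 10.3750 14.6406] v=[3.0000 -1.1250 -1.7500 1.5625]
Step 4: x=[4.8047 6.6250 9.9336 14.9648] v=[-1.0312 2.1249 -1.7656 1.2969]
Step 5: x=[3.8008 7.5283 9.9229 15.0312] v=[-4.0156 3.6132 -0.0430 0.2657]
Max displacement = 2.0771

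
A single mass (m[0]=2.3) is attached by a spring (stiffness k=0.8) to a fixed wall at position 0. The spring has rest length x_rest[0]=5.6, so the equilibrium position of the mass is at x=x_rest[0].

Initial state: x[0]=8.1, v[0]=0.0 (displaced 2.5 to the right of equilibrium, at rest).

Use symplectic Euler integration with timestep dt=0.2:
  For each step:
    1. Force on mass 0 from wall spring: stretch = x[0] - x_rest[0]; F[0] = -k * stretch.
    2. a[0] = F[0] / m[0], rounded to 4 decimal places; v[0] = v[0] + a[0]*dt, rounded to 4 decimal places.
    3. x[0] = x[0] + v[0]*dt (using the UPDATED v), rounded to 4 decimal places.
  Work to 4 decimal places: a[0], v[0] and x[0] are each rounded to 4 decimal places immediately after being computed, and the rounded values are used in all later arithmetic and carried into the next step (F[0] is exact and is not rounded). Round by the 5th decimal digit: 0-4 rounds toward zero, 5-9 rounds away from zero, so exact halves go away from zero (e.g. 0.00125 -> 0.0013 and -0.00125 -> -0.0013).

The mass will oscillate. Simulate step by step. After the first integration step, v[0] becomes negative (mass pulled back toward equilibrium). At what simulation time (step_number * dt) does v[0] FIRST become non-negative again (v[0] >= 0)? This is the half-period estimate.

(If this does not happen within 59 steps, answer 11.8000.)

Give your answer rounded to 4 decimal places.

Step 0: x=[8.1000] v=[0.0000]
Step 1: x=[8.0652] v=[-0.1739]
Step 2: x=[7.9961] v=[-0.3454]
Step 3: x=[7.8937] v=[-0.5121]
Step 4: x=[7.7594] v=[-0.6717]
Step 5: x=[7.5950] v=[-0.8219]
Step 6: x=[7.4029] v=[-0.9607]
Step 7: x=[7.1857] v=[-1.0861]
Step 8: x=[6.9464] v=[-1.1964]
Step 9: x=[6.6884] v=[-1.2901]
Step 10: x=[6.4152] v=[-1.3658]
Step 11: x=[6.1307] v=[-1.4225]
Step 12: x=[5.8388] v=[-1.4594]
Step 13: x=[5.5436] v=[-1.4760]
Step 14: x=[5.2492] v=[-1.4721]
Step 15: x=[4.9597] v=[-1.4477]
Step 16: x=[4.6791] v=[-1.4032]
Step 17: x=[4.4113] v=[-1.3391]
Step 18: x=[4.1600] v=[-1.2564]
Step 19: x=[3.9288] v=[-1.1562]
Step 20: x=[3.7208] v=[-1.0399]
Step 21: x=[3.5390] v=[-0.9092]
Step 22: x=[3.3858] v=[-0.7658]
Step 23: x=[3.2634] v=[-0.6118]
Step 24: x=[3.1735] v=[-0.4493]
Step 25: x=[3.1174] v=[-0.2805]
Step 26: x=[3.0958] v=[-0.1078]
Step 27: x=[3.1091] v=[0.0664]
First v>=0 after going negative at step 27, time=5.4000

Answer: 5.4000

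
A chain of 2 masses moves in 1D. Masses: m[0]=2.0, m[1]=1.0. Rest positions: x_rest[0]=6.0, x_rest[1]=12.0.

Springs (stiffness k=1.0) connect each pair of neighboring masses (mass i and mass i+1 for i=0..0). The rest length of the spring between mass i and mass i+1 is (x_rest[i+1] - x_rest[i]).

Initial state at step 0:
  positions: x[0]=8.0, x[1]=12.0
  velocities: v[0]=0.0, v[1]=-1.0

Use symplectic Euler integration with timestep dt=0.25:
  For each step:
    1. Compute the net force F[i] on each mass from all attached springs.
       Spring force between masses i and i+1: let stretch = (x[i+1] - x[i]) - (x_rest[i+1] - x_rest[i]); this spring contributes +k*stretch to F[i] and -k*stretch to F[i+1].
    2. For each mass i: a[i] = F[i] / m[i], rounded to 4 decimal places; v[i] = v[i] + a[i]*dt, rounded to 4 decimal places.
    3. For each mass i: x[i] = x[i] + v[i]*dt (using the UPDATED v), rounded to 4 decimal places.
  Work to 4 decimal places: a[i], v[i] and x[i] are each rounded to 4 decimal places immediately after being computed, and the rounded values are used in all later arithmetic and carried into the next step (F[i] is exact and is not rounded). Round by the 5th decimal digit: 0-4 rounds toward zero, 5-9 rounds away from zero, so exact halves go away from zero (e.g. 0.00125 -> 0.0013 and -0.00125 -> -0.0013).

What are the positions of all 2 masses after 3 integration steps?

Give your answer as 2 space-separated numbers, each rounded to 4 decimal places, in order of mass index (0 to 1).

Answer: 7.6233 12.0035

Derivation:
Step 0: x=[8.0000 12.0000] v=[0.0000 -1.0000]
Step 1: x=[7.9375 11.8750] v=[-0.2500 -0.5000]
Step 2: x=[7.8106 11.8789] v=[-0.5078 0.0156]
Step 3: x=[7.6233 12.0035] v=[-0.7493 0.4985]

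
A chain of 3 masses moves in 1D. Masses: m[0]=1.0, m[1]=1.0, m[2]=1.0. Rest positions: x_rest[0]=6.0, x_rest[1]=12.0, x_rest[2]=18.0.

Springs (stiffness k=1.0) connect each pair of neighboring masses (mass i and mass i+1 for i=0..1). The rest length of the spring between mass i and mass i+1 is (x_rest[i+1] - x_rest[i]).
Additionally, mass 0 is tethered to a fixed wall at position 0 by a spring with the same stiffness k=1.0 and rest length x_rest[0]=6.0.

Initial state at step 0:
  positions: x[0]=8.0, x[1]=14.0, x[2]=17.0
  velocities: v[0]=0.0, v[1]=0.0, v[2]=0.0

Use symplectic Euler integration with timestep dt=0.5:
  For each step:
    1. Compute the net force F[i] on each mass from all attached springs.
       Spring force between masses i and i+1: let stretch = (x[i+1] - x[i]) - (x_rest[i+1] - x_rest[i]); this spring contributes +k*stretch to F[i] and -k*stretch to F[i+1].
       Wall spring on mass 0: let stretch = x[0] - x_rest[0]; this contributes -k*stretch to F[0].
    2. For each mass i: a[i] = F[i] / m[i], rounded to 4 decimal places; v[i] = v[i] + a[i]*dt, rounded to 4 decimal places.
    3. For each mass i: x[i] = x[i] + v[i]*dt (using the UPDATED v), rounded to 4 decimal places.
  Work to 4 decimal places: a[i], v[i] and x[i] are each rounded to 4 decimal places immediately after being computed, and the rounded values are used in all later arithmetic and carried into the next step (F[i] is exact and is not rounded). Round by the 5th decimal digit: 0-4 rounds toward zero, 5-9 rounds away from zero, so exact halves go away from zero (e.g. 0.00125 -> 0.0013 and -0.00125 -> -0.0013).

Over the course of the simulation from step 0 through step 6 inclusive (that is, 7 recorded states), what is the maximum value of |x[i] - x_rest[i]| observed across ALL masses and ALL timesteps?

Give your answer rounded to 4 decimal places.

Step 0: x=[8.0000 14.0000 17.0000] v=[0.0000 0.0000 0.0000]
Step 1: x=[7.5000 13.2500 17.7500] v=[-1.0000 -1.5000 1.5000]
Step 2: x=[6.5625 12.1875 18.8750] v=[-1.8750 -2.1250 2.2500]
Step 3: x=[5.3906 11.3906 19.8282] v=[-2.3438 -1.5938 1.9063]
Step 4: x=[4.3711 11.2031 20.1720] v=[-2.0391 -0.3750 0.6875]
Step 5: x=[3.9668 11.5499 19.7735] v=[-0.8087 0.6935 -0.7970]
Step 6: x=[4.4666 12.0568 18.8191] v=[0.9995 1.0138 -1.9088]
Max displacement = 2.1720

Answer: 2.1720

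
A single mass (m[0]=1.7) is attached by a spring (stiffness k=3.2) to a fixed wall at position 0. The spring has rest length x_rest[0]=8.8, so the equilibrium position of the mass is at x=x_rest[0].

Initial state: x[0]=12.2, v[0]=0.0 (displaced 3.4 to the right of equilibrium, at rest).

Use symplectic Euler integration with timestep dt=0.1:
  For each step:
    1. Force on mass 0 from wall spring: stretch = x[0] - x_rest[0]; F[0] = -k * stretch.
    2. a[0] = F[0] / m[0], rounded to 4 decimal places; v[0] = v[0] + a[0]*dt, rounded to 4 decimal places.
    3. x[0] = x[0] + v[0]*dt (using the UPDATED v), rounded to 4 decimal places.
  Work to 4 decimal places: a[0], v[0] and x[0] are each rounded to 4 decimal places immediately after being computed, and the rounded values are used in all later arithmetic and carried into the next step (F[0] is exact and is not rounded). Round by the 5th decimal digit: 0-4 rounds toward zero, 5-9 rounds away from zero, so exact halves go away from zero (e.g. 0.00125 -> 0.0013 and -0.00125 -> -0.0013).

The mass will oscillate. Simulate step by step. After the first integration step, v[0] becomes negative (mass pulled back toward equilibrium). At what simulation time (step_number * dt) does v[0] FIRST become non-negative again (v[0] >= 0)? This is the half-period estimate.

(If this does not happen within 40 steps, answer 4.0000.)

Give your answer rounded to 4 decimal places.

Answer: 2.3000

Derivation:
Step 0: x=[12.2000] v=[0.0000]
Step 1: x=[12.1360] v=[-0.6400]
Step 2: x=[12.0092] v=[-1.2680]
Step 3: x=[11.8220] v=[-1.8721]
Step 4: x=[11.5779] v=[-2.4410]
Step 5: x=[11.2815] v=[-2.9639]
Step 6: x=[10.9384] v=[-3.4310]
Step 7: x=[10.5551] v=[-3.8335]
Step 8: x=[10.1387] v=[-4.1639]
Step 9: x=[9.6971] v=[-4.4159]
Step 10: x=[9.2386] v=[-4.5848]
Step 11: x=[8.7719] v=[-4.6674]
Step 12: x=[8.3057] v=[-4.6621]
Step 13: x=[7.8488] v=[-4.5691]
Step 14: x=[7.4098] v=[-4.3901]
Step 15: x=[6.9970] v=[-4.1284]
Step 16: x=[6.6181] v=[-3.7890]
Step 17: x=[6.2803] v=[-3.3783]
Step 18: x=[5.9899] v=[-2.9040]
Step 19: x=[5.7524] v=[-2.3750]
Step 20: x=[5.5723] v=[-1.8013]
Step 21: x=[5.4529] v=[-1.1937]
Step 22: x=[5.3965] v=[-0.5637]
Step 23: x=[5.4042] v=[0.0770]
First v>=0 after going negative at step 23, time=2.3000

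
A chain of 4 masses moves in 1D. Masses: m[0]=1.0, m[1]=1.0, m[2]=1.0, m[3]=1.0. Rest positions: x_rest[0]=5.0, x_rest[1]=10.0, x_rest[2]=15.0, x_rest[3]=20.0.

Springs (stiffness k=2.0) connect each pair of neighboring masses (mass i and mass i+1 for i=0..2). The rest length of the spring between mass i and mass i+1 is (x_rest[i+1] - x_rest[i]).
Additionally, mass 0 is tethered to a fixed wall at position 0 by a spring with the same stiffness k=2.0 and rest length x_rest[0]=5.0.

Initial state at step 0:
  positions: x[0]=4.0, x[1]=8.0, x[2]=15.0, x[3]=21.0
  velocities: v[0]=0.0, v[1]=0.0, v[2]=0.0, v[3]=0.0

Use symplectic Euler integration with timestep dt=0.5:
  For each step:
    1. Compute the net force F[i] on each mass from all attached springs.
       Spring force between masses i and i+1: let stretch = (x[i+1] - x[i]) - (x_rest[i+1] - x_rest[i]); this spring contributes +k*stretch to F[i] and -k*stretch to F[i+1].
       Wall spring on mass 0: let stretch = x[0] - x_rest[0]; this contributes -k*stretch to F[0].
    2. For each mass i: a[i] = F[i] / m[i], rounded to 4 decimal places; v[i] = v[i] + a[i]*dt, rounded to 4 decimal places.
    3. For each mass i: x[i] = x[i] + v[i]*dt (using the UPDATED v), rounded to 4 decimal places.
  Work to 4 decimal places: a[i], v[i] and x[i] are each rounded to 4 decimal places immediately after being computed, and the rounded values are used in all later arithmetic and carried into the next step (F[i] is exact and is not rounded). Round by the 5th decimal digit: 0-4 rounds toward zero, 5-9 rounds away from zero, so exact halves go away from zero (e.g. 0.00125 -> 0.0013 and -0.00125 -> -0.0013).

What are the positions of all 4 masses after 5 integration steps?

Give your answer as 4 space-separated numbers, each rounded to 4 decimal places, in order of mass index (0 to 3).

Answer: 6.0625 10.9375 14.7188 19.1250

Derivation:
Step 0: x=[4.0000 8.0000 15.0000 21.0000] v=[0.0000 0.0000 0.0000 0.0000]
Step 1: x=[4.0000 9.5000 14.5000 20.5000] v=[0.0000 3.0000 -1.0000 -1.0000]
Step 2: x=[4.7500 10.7500 14.5000 19.5000] v=[1.5000 2.5000 0.0000 -2.0000]
Step 3: x=[6.1250 10.8750 15.1250 18.5000] v=[2.7500 0.2500 1.2500 -2.0000]
Step 4: x=[6.8125 10.7500 15.3125 18.3125] v=[1.3750 -0.2500 0.3750 -0.3750]
Step 5: x=[6.0625 10.9375 14.7188 19.1250] v=[-1.5000 0.3750 -1.1875 1.6250]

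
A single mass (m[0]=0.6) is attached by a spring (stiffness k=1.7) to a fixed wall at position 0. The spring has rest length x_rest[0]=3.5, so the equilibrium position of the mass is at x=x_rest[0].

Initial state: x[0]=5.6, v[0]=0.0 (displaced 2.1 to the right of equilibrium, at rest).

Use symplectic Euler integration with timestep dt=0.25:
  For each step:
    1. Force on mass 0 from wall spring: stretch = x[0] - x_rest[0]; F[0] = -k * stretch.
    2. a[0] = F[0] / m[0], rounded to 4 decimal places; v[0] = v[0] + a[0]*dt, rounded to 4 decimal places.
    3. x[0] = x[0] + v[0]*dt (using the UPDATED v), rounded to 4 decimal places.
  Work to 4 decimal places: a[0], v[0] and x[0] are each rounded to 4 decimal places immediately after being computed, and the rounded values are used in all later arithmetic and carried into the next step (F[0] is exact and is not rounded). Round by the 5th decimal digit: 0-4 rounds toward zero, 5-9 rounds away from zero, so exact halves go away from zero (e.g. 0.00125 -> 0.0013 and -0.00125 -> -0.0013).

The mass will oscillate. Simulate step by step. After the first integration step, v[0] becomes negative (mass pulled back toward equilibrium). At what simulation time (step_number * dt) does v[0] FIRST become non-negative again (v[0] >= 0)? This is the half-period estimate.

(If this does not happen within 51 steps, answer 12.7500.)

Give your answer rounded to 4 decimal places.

Answer: 2.0000

Derivation:
Step 0: x=[5.6000] v=[0.0000]
Step 1: x=[5.2281] v=[-1.4875]
Step 2: x=[4.5502] v=[-2.7116]
Step 3: x=[3.6863] v=[-3.4555]
Step 4: x=[2.7894] v=[-3.5875]
Step 5: x=[2.0184] v=[-3.0842]
Step 6: x=[1.5097] v=[-2.0347]
Step 7: x=[1.3535] v=[-0.6249]
Step 8: x=[1.5774] v=[0.8956]
First v>=0 after going negative at step 8, time=2.0000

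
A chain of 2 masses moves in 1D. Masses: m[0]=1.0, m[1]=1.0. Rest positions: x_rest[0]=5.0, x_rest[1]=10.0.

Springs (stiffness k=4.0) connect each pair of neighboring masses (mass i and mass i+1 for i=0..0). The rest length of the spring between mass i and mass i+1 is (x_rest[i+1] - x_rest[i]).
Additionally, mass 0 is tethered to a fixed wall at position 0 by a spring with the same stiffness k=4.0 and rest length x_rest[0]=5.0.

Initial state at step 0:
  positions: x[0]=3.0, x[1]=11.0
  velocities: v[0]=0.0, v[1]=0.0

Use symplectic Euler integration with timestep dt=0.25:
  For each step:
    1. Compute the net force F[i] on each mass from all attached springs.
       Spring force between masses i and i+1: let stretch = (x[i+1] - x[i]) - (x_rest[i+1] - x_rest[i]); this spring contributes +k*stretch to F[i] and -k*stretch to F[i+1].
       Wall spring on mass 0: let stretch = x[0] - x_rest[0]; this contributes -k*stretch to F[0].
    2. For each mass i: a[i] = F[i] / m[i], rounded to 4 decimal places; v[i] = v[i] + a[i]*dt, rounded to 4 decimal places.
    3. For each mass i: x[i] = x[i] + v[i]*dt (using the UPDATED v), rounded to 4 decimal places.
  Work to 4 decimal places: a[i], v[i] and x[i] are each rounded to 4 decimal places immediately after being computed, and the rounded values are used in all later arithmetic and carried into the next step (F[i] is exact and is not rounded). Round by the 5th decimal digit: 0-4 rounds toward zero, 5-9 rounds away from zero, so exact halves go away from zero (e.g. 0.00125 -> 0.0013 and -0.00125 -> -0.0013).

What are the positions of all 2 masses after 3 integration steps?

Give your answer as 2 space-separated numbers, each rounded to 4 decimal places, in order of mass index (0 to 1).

Step 0: x=[3.0000 11.0000] v=[0.0000 0.0000]
Step 1: x=[4.2500 10.2500] v=[5.0000 -3.0000]
Step 2: x=[5.9375 9.2500] v=[6.7500 -4.0000]
Step 3: x=[6.9688 8.6719] v=[4.1250 -2.3125]

Answer: 6.9688 8.6719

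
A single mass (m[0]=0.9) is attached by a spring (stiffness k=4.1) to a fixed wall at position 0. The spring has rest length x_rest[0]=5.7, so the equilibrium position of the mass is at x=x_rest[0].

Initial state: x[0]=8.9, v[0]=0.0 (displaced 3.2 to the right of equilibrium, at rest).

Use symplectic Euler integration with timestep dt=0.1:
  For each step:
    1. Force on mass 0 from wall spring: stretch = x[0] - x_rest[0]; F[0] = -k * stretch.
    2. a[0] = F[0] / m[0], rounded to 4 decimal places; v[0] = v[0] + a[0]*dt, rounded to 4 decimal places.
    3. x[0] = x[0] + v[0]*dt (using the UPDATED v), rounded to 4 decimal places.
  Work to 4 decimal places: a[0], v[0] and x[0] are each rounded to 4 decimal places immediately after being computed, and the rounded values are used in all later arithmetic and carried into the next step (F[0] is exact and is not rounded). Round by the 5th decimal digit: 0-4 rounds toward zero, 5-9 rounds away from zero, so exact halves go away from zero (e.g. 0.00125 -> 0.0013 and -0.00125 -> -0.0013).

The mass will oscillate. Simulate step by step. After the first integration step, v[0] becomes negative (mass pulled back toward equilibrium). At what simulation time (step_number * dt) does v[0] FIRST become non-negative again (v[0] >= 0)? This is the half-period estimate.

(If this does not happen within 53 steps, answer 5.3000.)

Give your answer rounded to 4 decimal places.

Step 0: x=[8.9000] v=[0.0000]
Step 1: x=[8.7542] v=[-1.4578]
Step 2: x=[8.4693] v=[-2.8492]
Step 3: x=[8.0582] v=[-4.1108]
Step 4: x=[7.5397] v=[-5.1851]
Step 5: x=[6.9374] v=[-6.0232]
Step 6: x=[6.2787] v=[-6.5869]
Step 7: x=[5.5937] v=[-6.8505]
Step 8: x=[4.9135] v=[-6.8021]
Step 9: x=[4.2691] v=[-6.4438]
Step 10: x=[3.6899] v=[-5.7920]
Step 11: x=[3.2023] v=[-4.8763]
Step 12: x=[2.8285] v=[-3.7385]
Step 13: x=[2.5855] v=[-2.4304]
Step 14: x=[2.4843] v=[-1.0116]
Step 15: x=[2.5296] v=[0.4533]
First v>=0 after going negative at step 15, time=1.5000

Answer: 1.5000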